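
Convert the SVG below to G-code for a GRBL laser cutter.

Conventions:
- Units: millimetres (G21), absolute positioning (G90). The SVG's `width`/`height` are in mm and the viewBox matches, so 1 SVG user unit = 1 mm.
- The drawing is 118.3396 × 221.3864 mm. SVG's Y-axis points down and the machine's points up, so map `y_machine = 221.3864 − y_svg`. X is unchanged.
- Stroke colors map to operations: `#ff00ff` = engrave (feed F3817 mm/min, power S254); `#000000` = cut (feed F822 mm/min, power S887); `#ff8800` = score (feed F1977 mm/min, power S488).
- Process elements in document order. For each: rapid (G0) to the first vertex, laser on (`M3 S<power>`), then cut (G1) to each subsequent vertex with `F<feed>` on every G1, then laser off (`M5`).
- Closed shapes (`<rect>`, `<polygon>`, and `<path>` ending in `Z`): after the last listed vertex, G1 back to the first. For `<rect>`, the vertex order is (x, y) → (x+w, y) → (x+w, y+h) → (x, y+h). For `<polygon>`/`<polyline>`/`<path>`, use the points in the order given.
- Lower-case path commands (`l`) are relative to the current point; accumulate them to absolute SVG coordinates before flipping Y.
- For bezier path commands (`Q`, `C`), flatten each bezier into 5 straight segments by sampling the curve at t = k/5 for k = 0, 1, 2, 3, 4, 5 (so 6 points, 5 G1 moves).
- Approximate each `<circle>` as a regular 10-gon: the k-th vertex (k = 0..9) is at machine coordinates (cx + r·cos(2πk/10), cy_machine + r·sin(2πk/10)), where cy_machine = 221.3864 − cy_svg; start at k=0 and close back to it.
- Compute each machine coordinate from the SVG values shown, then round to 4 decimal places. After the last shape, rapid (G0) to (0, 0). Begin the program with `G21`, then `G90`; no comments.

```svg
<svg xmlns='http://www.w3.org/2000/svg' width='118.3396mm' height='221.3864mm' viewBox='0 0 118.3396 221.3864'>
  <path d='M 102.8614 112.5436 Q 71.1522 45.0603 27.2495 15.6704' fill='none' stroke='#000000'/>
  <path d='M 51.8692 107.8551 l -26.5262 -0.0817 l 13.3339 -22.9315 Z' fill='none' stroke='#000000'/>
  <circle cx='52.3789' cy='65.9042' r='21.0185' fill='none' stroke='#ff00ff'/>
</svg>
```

G21
G90
G0 X102.8614 Y108.8428
M3 S887
G1 X89.6900 Y134.3124 F822
G1 X75.5431 Y156.7345 F822
G1 X60.4207 Y176.1091 F822
G1 X44.3228 Y192.4363 F822
G1 X27.2495 Y205.7160 F822
M5
G0 X51.8692 Y113.5313
M3 S887
G1 X25.3430 Y113.6130 F822
G1 X38.6769 Y136.5445 F822
G1 X51.8692 Y113.5313 F822
M5
G0 X73.3974 Y155.4822
M3 S254
G1 X69.3832 Y167.8366 F3817
G1 X58.8740 Y175.4720 F3817
G1 X45.8838 Y175.4720 F3817
G1 X35.3746 Y167.8366 F3817
G1 X31.3604 Y155.4822 F3817
G1 X35.3746 Y143.1278 F3817
G1 X45.8838 Y135.4924 F3817
G1 X58.8740 Y135.4924 F3817
G1 X69.3832 Y143.1278 F3817
G1 X73.3974 Y155.4822 F3817
M5
G0 X0.0000 Y0.0000

viewBox `0 0 118.3396 221.3864` with mm width/height → 1 unit = 1 mm. Flip: y_m = 221.3864 − y_svg.

**Shape 1** — `<path>` quadratic bezier, stroke `#000000` → cut (S887, F822). Control points (SVG): P0=(102.8614,112.5436), P1=(71.1522,45.0603), P2=(27.2495,15.6704); sampled at t=k/5. Machine vertices: (102.8614,108.8428) → (89.6900,134.3124) → (75.5431,156.7345) → (60.4207,176.1091) → (44.3228,192.4363) → (27.2495,205.7160). Open path.

**Shape 2** — `<path>` regular polygon, stroke `#000000` → cut (S887, F822). Machine vertices: (51.8692,113.5313) → (25.3430,113.6130) → (38.6769,136.5445) → (51.8692,113.5313). Closed: final G1 returns to the first vertex.

**Shape 3** — `<circle>` circle, stroke `#ff00ff` → engrave (S254, F3817). Machine vertices: (73.3974,155.4822) → (69.3832,167.8366) → (58.8740,175.4720) → (45.8838,175.4720) → (35.3746,167.8366) → (31.3604,155.4822) → (35.3746,143.1278) → (45.8838,135.4924) → (58.8740,135.4924) → (69.3832,143.1278) → (73.3974,155.4822). Closed: final G1 returns to the first vertex.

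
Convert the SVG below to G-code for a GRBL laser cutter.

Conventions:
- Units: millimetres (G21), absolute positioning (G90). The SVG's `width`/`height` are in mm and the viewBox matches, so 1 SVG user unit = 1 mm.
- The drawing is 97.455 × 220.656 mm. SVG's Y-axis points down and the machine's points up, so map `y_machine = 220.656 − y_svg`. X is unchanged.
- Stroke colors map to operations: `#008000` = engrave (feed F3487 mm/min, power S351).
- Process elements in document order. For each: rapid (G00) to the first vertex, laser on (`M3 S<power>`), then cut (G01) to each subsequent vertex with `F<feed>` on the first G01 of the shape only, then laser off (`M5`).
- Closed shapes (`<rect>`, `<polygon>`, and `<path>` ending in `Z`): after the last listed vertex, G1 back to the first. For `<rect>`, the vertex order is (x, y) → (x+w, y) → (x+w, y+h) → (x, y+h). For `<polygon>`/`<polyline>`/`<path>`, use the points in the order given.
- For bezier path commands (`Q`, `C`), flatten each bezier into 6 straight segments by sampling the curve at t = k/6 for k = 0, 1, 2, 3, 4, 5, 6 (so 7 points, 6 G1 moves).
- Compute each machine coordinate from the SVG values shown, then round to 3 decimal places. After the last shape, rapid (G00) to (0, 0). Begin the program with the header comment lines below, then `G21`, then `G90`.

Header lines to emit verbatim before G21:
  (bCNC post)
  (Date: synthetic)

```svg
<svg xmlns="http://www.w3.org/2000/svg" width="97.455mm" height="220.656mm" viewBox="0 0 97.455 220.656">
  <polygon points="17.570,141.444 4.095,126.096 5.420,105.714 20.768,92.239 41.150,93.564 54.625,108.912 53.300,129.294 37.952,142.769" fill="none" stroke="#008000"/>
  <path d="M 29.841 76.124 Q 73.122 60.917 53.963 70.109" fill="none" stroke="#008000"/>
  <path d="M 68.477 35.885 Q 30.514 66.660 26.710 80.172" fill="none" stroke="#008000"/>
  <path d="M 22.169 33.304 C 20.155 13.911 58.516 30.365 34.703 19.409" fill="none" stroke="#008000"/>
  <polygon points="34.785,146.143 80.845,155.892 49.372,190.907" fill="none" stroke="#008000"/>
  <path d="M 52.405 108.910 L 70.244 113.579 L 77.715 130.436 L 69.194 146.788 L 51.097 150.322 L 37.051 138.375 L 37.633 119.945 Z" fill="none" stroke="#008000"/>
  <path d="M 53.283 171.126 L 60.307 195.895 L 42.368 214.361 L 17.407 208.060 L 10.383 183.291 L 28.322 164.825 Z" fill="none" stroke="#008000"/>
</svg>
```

(bCNC post)
(Date: synthetic)
G21
G90
G00 X17.570 Y79.212
M3 S351
G01 X4.095 Y94.560 F3487
G01 X5.420 Y114.942
G01 X20.768 Y128.417
G01 X41.150 Y127.092
G01 X54.625 Y111.744
G01 X53.300 Y91.362
G01 X37.952 Y77.887
G01 X17.570 Y79.212
M5
G00 X29.841 Y144.532
M3 S351
G01 X42.534 Y148.923 F3487
G01 X51.757 Y151.959
G01 X57.512 Y153.639
G01 X59.798 Y153.964
G01 X58.615 Y152.933
G01 X53.963 Y150.547
M5
G00 X68.477 Y184.771
M3 S351
G01 X56.772 Y174.992 F3487
G01 X46.964 Y166.172
G01 X39.054 Y158.312
G01 X33.041 Y151.410
G01 X28.927 Y145.468
G01 X26.710 Y140.484
M5
G00 X22.169 Y187.352
M3 S351
G01 X24.052 Y194.354 F3487
G01 X29.815 Y197.139
G01 X36.611 Y197.463
G01 X41.589 Y197.085
G01 X41.903 Y197.760
G01 X34.703 Y201.247
M5
G00 X34.785 Y74.513
M3 S351
G01 X80.845 Y64.764 F3487
G01 X49.372 Y29.749
G01 X34.785 Y74.513
M5
G00 X52.405 Y111.746
M3 S351
G01 X70.244 Y107.077 F3487
G01 X77.715 Y90.220
G01 X69.194 Y73.868
G01 X51.097 Y70.334
G01 X37.051 Y82.281
G01 X37.633 Y100.711
G01 X52.405 Y111.746
M5
G00 X53.283 Y49.530
M3 S351
G01 X60.307 Y24.761 F3487
G01 X42.368 Y6.295
G01 X17.407 Y12.596
G01 X10.383 Y37.365
G01 X28.322 Y55.831
G01 X53.283 Y49.530
M5
G00 X0.000 Y0.000

Since the viewBox matches the mm dimensions, user units are millimetres directly. The only transform is the Y-flip y_m = 220.656 − y_svg.

Shape 1 is a regular polygon drawn with `<polygon>`. Its stroke #008000 means engrave at S351, F3487. After flipping Y the toolpath is (17.570,79.212) → (4.095,94.560) → (5.420,114.942) → (20.768,128.417) → (41.150,127.092) → (54.625,111.744) → (53.300,91.362) → (37.952,77.887) → (17.570,79.212), returning to the start.

Shape 2 is a quadratic bezier drawn with `<path>`. Its stroke #008000 means engrave at S351, F3487. After flipping Y the toolpath is (29.841,144.532) → (42.534,148.923) → (51.757,151.959) → (57.512,153.639) → (59.798,153.964) → (58.615,152.933) → (53.963,150.547).

Shape 3 is a quadratic bezier drawn with `<path>`. Its stroke #008000 means engrave at S351, F3487. After flipping Y the toolpath is (68.477,184.771) → (56.772,174.992) → (46.964,166.172) → (39.054,158.312) → (33.041,151.410) → (28.927,145.468) → (26.710,140.484).

Shape 4 is a cubic bezier drawn with `<path>`. Its stroke #008000 means engrave at S351, F3487. After flipping Y the toolpath is (22.169,187.352) → (24.052,194.354) → (29.815,197.139) → (36.611,197.463) → (41.589,197.085) → (41.903,197.760) → (34.703,201.247).

Shape 5 is a regular polygon drawn with `<polygon>`. Its stroke #008000 means engrave at S351, F3487. After flipping Y the toolpath is (34.785,74.513) → (80.845,64.764) → (49.372,29.749) → (34.785,74.513), returning to the start.

Shape 6 is a regular polygon drawn with `<path>`. Its stroke #008000 means engrave at S351, F3487. After flipping Y the toolpath is (52.405,111.746) → (70.244,107.077) → (77.715,90.220) → (69.194,73.868) → (51.097,70.334) → (37.051,82.281) → (37.633,100.711) → (52.405,111.746), returning to the start.

Shape 7 is a regular polygon drawn with `<path>`. Its stroke #008000 means engrave at S351, F3487. After flipping Y the toolpath is (53.283,49.530) → (60.307,24.761) → (42.368,6.295) → (17.407,12.596) → (10.383,37.365) → (28.322,55.831) → (53.283,49.530), returning to the start.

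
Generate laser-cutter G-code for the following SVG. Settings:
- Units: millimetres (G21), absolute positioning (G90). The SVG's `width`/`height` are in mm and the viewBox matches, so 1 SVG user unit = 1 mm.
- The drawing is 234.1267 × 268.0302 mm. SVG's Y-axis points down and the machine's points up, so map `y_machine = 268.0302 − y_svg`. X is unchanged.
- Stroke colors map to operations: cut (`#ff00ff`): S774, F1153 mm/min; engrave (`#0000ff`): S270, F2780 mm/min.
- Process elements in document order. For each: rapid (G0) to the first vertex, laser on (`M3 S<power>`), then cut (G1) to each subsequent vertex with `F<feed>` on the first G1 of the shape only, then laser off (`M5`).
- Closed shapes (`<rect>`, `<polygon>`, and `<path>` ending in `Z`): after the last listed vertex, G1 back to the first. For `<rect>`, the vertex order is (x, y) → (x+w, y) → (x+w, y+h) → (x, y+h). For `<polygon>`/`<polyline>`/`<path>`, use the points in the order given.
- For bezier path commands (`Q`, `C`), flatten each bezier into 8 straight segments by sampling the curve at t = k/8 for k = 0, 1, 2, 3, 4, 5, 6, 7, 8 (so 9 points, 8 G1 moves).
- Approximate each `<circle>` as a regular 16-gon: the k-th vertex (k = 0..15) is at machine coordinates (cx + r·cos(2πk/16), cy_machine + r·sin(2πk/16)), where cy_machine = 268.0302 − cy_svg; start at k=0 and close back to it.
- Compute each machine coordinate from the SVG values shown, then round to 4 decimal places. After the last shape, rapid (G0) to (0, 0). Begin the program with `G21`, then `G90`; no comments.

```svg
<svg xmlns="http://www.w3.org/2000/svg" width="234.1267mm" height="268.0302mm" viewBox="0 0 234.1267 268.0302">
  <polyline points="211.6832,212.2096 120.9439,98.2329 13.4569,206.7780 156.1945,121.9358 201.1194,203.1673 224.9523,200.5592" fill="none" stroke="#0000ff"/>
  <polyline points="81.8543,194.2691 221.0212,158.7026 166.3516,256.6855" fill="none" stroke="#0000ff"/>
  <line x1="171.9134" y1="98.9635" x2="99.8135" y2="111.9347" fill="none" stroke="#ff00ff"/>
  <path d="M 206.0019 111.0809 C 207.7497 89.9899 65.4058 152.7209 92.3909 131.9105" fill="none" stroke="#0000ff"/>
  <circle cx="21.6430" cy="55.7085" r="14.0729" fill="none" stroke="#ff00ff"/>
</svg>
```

G21
G90
G0 X211.6832 Y55.8206
M3 S270
G1 X120.9439 Y169.7973 F2780
G1 X13.4569 Y61.2522
G1 X156.1945 Y146.0944
G1 X201.1194 Y64.8629
G1 X224.9523 Y67.4710
M5
G0 X81.8543 Y73.7611
M3 S270
G1 X221.0212 Y109.3276 F2780
G1 X166.3516 Y11.3447
M5
G0 X171.9134 Y169.0667
M3 S774
G1 X99.8135 Y156.0955 F1153
M5
G0 X206.0019 Y156.9493
M3 S270
G1 X200.5152 Y161.2562 F2780
G1 X185.1928 Y159.6660
G1 X163.7075 Y154.1401
G1 X139.7324 Y146.6397
G1 X116.9403 Y139.1262
G1 X99.0041 Y133.5609
G1 X89.5966 Y131.9049
G1 X92.3909 Y136.1197
M5
G0 X35.7159 Y212.3217
M3 S774
G1 X34.6447 Y217.7072 F1153
G1 X31.5940 Y222.2727
G1 X27.0285 Y225.3234
G1 X21.6430 Y226.3946
G1 X16.2575 Y225.3234
G1 X11.6920 Y222.2727
G1 X8.6413 Y217.7072
G1 X7.5701 Y212.3217
G1 X8.6413 Y206.9362
G1 X11.6920 Y202.3707
G1 X16.2575 Y199.3200
G1 X21.6430 Y198.2488
G1 X27.0285 Y199.3200
G1 X31.5940 Y202.3707
G1 X34.6447 Y206.9362
G1 X35.7159 Y212.3217
M5
G0 X0.0000 Y0.0000

1 u = 1 mm; y_m = 268.0302 − y.

[1] `<polyline>` open polyline, #0000ff→engrave S270 F2780: (211.6832,55.8206) → (120.9439,169.7973) → (13.4569,61.2522) → (156.1945,146.0944) → (201.1194,64.8629) → (224.9523,67.4710)

[2] `<polyline>` open polyline, #0000ff→engrave S270 F2780: (81.8543,73.7611) → (221.0212,109.3276) → (166.3516,11.3447)

[3] `<line>` line segment, #ff00ff→cut S774 F1153: (171.9134,169.0667) → (99.8135,156.0955)

[4] `<path>` cubic bezier, #0000ff→engrave S270 F2780: (206.0019,156.9493) → (200.5152,161.2562) → (185.1928,159.6660) → (163.7075,154.1401) → (139.7324,146.6397) → (116.9403,139.1262) → (99.0041,133.5609) → (89.5966,131.9049) → (92.3909,136.1197)

[5] `<circle>` circle, #ff00ff→cut S774 F1153: (35.7159,212.3217) → (34.6447,217.7072) → (31.5940,222.2727) → (27.0285,225.3234) → (21.6430,226.3946) → (16.2575,225.3234) → (11.6920,222.2727) → (8.6413,217.7072) → (7.5701,212.3217) → (8.6413,206.9362) → (11.6920,202.3707) → (16.2575,199.3200) → (21.6430,198.2488) → (27.0285,199.3200) → (31.5940,202.3707) → (34.6447,206.9362) → (35.7159,212.3217) (closed)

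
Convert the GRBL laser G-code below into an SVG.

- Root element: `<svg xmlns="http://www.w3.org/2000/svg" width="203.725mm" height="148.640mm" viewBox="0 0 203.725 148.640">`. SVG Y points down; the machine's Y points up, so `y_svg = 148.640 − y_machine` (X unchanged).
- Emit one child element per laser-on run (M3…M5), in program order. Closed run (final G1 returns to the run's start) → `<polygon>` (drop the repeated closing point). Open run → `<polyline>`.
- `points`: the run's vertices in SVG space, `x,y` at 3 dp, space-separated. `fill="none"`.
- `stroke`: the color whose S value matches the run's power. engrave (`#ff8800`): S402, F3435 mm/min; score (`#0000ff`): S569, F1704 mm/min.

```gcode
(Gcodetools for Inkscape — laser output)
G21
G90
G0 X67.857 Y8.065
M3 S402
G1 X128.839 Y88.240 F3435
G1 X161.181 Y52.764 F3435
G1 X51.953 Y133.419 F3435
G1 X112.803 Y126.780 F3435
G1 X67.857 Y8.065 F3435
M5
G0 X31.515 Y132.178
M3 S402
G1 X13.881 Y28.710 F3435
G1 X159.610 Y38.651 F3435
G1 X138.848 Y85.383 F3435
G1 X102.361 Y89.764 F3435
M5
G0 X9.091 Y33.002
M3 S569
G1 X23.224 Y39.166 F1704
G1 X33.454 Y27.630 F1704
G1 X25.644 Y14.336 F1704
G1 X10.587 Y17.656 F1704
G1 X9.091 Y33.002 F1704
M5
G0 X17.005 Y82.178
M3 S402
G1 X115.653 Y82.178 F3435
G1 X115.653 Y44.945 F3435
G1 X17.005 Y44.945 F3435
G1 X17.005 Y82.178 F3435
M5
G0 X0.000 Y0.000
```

<svg xmlns="http://www.w3.org/2000/svg" width="203.725mm" height="148.640mm" viewBox="0 0 203.725 148.640">
  <polygon points="67.857,140.575 128.839,60.400 161.181,95.876 51.953,15.221 112.803,21.860" fill="none" stroke="#ff8800"/>
  <polyline points="31.515,16.462 13.881,119.930 159.610,109.989 138.848,63.257 102.361,58.876" fill="none" stroke="#ff8800"/>
  <polygon points="9.091,115.638 23.224,109.474 33.454,121.010 25.644,134.304 10.587,130.984" fill="none" stroke="#0000ff"/>
  <polygon points="17.005,66.462 115.653,66.462 115.653,103.695 17.005,103.695" fill="none" stroke="#ff8800"/>
</svg>

Machine Y-up, SVG Y-down with viewBox height 148.640, so y_svg = 148.640 − y_machine; X carries over.

Run 1: S402 ⇒ engrave layer `#ff8800`. The run returns to its start, so emit a `<polygon>` with points (Y-flipped): 67.857,140.575 128.839,60.400 161.181,95.876 51.953,15.221 112.803,21.860.

Run 2: the run's S402 means `#ff8800` (engrave). The run is open, so emit a `<polyline>` with points (Y-flipped): 31.515,16.462 13.881,119.930 159.610,109.989 138.848,63.257 102.361,58.876.

Run 3: the run's S569 means `#0000ff` (score). The run returns to its start, so emit a `<polygon>` with points (Y-flipped): 9.091,115.638 23.224,109.474 33.454,121.010 25.644,134.304 10.587,130.984.

Run 4: the run's S402 means `#ff8800` (engrave). The run returns to its start, so emit a `<polygon>` with points (Y-flipped): 17.005,66.462 115.653,66.462 115.653,103.695 17.005,103.695.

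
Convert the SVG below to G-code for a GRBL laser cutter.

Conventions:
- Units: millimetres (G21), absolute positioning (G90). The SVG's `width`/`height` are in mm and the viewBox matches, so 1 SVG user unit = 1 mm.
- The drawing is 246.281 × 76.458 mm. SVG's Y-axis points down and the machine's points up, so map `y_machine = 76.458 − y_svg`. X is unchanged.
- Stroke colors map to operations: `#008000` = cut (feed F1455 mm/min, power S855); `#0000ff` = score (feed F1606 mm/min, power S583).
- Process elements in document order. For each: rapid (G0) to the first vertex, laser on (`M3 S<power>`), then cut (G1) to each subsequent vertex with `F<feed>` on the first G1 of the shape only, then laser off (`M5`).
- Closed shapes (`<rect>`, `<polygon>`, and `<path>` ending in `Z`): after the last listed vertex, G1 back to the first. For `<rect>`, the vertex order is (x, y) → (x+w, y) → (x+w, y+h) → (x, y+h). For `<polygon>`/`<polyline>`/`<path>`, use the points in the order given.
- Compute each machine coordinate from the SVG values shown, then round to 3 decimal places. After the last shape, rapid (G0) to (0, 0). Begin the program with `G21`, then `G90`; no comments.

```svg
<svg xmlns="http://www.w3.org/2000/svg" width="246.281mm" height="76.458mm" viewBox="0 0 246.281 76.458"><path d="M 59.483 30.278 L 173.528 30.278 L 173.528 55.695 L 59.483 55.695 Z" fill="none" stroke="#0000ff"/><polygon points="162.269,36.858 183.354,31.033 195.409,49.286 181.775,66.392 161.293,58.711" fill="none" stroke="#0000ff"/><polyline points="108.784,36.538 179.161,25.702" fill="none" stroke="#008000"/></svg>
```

G21
G90
G0 X59.483 Y46.180
M3 S583
G1 X173.528 Y46.180 F1606
G1 X173.528 Y20.763
G1 X59.483 Y20.763
G1 X59.483 Y46.180
M5
G0 X162.269 Y39.600
M3 S583
G1 X183.354 Y45.425 F1606
G1 X195.409 Y27.172
G1 X181.775 Y10.066
G1 X161.293 Y17.747
G1 X162.269 Y39.600
M5
G0 X108.784 Y39.920
M3 S855
G1 X179.161 Y50.756 F1455
M5
G0 X0.000 Y0.000

1 u = 1 mm; y_m = 76.458 − y.

[1] `<path>` rectangle, #0000ff→score S583 F1606: (59.483,46.180) → (173.528,46.180) → (173.528,20.763) → (59.483,20.763) → (59.483,46.180) (closed)

[2] `<polygon>` regular polygon, #0000ff→score S583 F1606: (162.269,39.600) → (183.354,45.425) → (195.409,27.172) → (181.775,10.066) → (161.293,17.747) → (162.269,39.600) (closed)

[3] `<polyline>` line segment, #008000→cut S855 F1455: (108.784,39.920) → (179.161,50.756)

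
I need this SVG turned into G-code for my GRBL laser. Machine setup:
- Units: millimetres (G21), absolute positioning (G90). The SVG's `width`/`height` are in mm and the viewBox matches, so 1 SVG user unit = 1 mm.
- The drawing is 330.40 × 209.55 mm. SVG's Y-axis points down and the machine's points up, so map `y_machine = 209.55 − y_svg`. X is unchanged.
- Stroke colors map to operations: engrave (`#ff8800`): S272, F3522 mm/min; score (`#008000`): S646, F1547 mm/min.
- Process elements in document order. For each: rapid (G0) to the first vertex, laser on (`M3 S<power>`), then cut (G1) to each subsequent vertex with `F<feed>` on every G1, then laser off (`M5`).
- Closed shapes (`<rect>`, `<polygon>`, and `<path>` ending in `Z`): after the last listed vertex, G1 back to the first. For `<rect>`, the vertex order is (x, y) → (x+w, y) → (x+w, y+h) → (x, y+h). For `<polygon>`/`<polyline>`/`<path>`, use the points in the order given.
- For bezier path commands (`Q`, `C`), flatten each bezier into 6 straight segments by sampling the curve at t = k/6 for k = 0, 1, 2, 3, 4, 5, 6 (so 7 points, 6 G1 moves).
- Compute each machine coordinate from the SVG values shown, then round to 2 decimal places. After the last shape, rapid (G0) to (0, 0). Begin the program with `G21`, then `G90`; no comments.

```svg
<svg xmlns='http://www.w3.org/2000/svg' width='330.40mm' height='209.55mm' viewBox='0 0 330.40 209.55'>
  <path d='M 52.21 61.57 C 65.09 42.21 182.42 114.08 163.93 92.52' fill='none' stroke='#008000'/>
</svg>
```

G21
G90
G0 X52.21 Y147.98
M3 S646
G1 X66.24 Y150.91 F1547
G1 X91.01 Y143.77 F1547
G1 X119.83 Y131.68 F1547
G1 X146.05 Y119.77 F1547
G1 X162.97 Y113.18 F1547
G1 X163.93 Y117.03 F1547
M5
G0 X0.00 Y0.00

1 u = 1 mm; y_m = 209.55 − y.

[1] `<path>` cubic bezier, #008000→score S646 F1547: (52.21,147.98) → (66.24,150.91) → (91.01,143.77) → (119.83,131.68) → (146.05,119.77) → (162.97,113.18) → (163.93,117.03)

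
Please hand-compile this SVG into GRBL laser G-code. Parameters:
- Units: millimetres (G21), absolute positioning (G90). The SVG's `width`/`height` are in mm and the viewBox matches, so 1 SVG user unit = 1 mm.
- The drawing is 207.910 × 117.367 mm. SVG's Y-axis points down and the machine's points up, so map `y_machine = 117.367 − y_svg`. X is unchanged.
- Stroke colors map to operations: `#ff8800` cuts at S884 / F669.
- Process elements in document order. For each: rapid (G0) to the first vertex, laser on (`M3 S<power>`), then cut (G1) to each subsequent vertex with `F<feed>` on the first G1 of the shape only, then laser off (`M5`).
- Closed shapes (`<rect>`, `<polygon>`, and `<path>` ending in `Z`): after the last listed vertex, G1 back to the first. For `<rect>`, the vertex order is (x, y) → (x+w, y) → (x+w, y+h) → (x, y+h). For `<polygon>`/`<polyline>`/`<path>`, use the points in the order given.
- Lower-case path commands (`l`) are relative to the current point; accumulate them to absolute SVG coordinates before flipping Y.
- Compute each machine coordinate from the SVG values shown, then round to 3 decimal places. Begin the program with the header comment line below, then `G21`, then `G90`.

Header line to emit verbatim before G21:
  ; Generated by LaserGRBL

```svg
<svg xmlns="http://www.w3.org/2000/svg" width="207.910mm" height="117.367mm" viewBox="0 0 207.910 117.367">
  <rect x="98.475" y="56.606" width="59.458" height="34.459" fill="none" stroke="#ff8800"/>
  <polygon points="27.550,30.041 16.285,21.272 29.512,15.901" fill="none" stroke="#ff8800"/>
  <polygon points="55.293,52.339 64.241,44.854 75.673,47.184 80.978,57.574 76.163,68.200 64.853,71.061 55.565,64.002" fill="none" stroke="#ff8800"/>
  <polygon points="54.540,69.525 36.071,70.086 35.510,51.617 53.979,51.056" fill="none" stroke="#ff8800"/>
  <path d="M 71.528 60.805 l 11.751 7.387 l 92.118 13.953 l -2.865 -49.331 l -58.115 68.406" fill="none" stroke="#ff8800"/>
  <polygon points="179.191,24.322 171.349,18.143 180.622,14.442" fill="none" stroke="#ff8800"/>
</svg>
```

; Generated by LaserGRBL
G21
G90
G0 X98.475 Y60.761
M3 S884
G1 X157.933 Y60.761 F669
G1 X157.933 Y26.302
G1 X98.475 Y26.302
G1 X98.475 Y60.761
M5
G0 X27.550 Y87.326
M3 S884
G1 X16.285 Y96.095 F669
G1 X29.512 Y101.466
G1 X27.550 Y87.326
M5
G0 X55.293 Y65.028
M3 S884
G1 X64.241 Y72.513 F669
G1 X75.673 Y70.183
G1 X80.978 Y59.793
G1 X76.163 Y49.167
G1 X64.853 Y46.306
G1 X55.565 Y53.365
G1 X55.293 Y65.028
M5
G0 X54.540 Y47.842
M3 S884
G1 X36.071 Y47.281 F669
G1 X35.510 Y65.750
G1 X53.979 Y66.311
G1 X54.540 Y47.842
M5
G0 X71.528 Y56.562
M3 S884
G1 X83.279 Y49.175 F669
G1 X175.397 Y35.222
G1 X172.532 Y84.553
G1 X114.417 Y16.147
M5
G0 X179.191 Y93.045
M3 S884
G1 X171.349 Y99.224 F669
G1 X180.622 Y102.925
G1 X179.191 Y93.045
M5

viewBox `0 0 207.910 117.367` with mm width/height → 1 unit = 1 mm. Flip: y_m = 117.367 − y_svg.

**Shape 1** — `<rect>` rectangle, stroke `#ff8800` → cut (S884, F669). Machine vertices: (98.475,60.761) → (157.933,60.761) → (157.933,26.302) → (98.475,26.302) → (98.475,60.761). Closed: final G1 returns to the first vertex.

**Shape 2** — `<polygon>` regular polygon, stroke `#ff8800` → cut (S884, F669). Machine vertices: (27.550,87.326) → (16.285,96.095) → (29.512,101.466) → (27.550,87.326). Closed: final G1 returns to the first vertex.

**Shape 3** — `<polygon>` regular polygon, stroke `#ff8800` → cut (S884, F669). Machine vertices: (55.293,65.028) → (64.241,72.513) → (75.673,70.183) → (80.978,59.793) → (76.163,49.167) → (64.853,46.306) → (55.565,53.365) → (55.293,65.028). Closed: final G1 returns to the first vertex.

**Shape 4** — `<polygon>` regular polygon, stroke `#ff8800` → cut (S884, F669). Machine vertices: (54.540,47.842) → (36.071,47.281) → (35.510,65.750) → (53.979,66.311) → (54.540,47.842). Closed: final G1 returns to the first vertex.

**Shape 5** — `<path>` open polyline, stroke `#ff8800` → cut (S884, F669). Machine vertices: (71.528,56.562) → (83.279,49.175) → (175.397,35.222) → (172.532,84.553) → (114.417,16.147). Open path.

**Shape 6** — `<polygon>` regular polygon, stroke `#ff8800` → cut (S884, F669). Machine vertices: (179.191,93.045) → (171.349,99.224) → (180.622,102.925) → (179.191,93.045). Closed: final G1 returns to the first vertex.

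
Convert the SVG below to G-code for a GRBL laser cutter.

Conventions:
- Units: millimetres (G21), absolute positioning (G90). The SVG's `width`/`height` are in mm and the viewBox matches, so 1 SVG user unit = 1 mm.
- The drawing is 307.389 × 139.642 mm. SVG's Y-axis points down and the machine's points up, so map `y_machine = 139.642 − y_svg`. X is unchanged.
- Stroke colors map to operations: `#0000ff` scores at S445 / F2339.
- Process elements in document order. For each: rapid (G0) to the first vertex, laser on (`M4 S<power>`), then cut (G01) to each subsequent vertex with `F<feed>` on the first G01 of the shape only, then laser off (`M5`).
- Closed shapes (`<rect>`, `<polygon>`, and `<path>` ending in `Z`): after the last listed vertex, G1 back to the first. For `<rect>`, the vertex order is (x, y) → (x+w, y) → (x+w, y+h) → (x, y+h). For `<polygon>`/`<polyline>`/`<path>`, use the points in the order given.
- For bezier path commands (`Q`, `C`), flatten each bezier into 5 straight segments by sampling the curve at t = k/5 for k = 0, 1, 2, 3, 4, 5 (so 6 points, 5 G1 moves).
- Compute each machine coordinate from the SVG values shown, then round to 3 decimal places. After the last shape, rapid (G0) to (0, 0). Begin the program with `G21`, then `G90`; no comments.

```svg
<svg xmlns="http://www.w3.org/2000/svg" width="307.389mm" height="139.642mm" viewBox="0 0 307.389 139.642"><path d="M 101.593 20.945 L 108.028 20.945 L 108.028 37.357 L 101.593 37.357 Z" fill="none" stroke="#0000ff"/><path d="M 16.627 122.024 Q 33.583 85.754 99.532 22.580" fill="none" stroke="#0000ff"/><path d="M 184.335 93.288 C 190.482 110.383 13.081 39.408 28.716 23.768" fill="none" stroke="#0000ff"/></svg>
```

G21
G90
G0 X101.593 Y118.697
M4 S445
G01 X108.028 Y118.697 F2339
G01 X108.028 Y102.285
G01 X101.593 Y102.285
G01 X101.593 Y118.697
M5
G0 X16.627 Y17.618
M4 S445
G01 X25.369 Y33.202 F2339
G01 X38.031 Y50.939
G01 X54.612 Y70.827
G01 X75.112 Y92.869
G01 X99.532 Y117.062
M5
G0 X184.335 Y46.354
M4 S445
G01 X169.010 Y45.518 F2339
G01 X127.710 Y58.936
G01 X78.510 Y79.723
G01 X39.487 Y100.997
G01 X28.716 Y115.874
M5
G0 X0.000 Y0.000

1 u = 1 mm; y_m = 139.642 − y.

[1] `<path>` rectangle, #0000ff→score S445 F2339: (101.593,118.697) → (108.028,118.697) → (108.028,102.285) → (101.593,102.285) → (101.593,118.697) (closed)

[2] `<path>` quadratic bezier, #0000ff→score S445 F2339: (16.627,17.618) → (25.369,33.202) → (38.031,50.939) → (54.612,70.827) → (75.112,92.869) → (99.532,117.062)

[3] `<path>` cubic bezier, #0000ff→score S445 F2339: (184.335,46.354) → (169.010,45.518) → (127.710,58.936) → (78.510,79.723) → (39.487,100.997) → (28.716,115.874)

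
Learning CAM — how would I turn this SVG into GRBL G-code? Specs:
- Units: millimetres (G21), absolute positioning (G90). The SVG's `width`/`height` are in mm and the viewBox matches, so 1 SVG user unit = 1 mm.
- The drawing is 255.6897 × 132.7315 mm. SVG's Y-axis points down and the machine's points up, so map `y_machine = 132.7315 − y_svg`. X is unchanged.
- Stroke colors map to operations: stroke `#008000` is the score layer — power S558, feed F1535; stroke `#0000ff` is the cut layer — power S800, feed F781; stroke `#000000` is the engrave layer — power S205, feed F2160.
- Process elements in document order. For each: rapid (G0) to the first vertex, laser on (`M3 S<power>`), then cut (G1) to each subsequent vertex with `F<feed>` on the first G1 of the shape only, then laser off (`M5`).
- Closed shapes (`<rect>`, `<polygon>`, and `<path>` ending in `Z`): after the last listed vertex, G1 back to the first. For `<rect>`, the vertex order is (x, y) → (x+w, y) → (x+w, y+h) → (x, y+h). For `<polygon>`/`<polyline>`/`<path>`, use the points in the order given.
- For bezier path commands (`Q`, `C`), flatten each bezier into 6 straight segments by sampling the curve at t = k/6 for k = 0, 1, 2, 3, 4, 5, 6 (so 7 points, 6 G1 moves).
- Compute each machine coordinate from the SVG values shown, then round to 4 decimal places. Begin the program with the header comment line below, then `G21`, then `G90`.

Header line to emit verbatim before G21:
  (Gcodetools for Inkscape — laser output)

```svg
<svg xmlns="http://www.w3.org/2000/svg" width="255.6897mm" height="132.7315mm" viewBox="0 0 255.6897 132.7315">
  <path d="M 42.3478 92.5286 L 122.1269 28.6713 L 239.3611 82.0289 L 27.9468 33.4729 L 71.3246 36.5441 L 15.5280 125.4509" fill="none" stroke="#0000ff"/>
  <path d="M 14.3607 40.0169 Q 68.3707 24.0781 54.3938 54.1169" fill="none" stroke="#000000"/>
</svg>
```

Since the viewBox matches the mm dimensions, user units are millimetres directly. The only transform is the Y-flip y_m = 132.7315 − y_svg.

Shape 1 is a open polyline drawn with `<path>`. Its stroke #0000ff means cut at S800, F781. After flipping Y the toolpath is (42.3478,40.2029) → (122.1269,104.0602) → (239.3611,50.7026) → (27.9468,99.2586) → (71.3246,96.1874) → (15.5280,7.2806).

Shape 2 is a quadratic bezier drawn with `<path>`. Its stroke #000000 means engrave at S205, F2160. After flipping Y the toolpath is (14.3607,92.7146) → (30.4755,96.7504) → (42.8133,98.2318) → (51.3740,97.1590) → (56.1576,93.5318) → (57.1642,87.3504) → (54.3938,78.6146).

(Gcodetools for Inkscape — laser output)
G21
G90
G0 X42.3478 Y40.2029
M3 S800
G1 X122.1269 Y104.0602 F781
G1 X239.3611 Y50.7026
G1 X27.9468 Y99.2586
G1 X71.3246 Y96.1874
G1 X15.5280 Y7.2806
M5
G0 X14.3607 Y92.7146
M3 S205
G1 X30.4755 Y96.7504 F2160
G1 X42.8133 Y98.2318
G1 X51.3740 Y97.1590
G1 X56.1576 Y93.5318
G1 X57.1642 Y87.3504
G1 X54.3938 Y78.6146
M5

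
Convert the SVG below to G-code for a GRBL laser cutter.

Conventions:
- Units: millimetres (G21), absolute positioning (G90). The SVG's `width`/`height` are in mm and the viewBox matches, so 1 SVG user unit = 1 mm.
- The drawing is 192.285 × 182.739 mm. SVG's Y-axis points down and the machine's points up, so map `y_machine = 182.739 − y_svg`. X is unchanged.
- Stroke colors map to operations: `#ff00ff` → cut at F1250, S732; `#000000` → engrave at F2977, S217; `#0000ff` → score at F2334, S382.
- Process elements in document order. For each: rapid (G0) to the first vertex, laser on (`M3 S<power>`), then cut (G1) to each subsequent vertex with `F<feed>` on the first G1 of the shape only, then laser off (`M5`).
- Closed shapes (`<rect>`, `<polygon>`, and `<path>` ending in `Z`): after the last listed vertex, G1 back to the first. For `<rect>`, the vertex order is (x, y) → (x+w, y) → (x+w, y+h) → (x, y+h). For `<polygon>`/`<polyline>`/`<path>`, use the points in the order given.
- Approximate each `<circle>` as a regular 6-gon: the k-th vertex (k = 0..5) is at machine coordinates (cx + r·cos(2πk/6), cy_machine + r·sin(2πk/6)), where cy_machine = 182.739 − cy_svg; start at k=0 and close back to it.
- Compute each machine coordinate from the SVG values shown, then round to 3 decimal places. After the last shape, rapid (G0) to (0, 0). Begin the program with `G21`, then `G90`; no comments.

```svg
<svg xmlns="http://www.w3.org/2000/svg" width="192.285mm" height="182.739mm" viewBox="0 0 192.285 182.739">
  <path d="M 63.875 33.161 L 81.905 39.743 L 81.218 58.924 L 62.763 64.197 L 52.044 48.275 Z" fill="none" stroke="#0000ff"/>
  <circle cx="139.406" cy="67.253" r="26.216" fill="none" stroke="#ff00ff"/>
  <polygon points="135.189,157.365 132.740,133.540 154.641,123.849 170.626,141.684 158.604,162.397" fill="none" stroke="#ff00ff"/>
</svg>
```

1 u = 1 mm; y_m = 182.739 − y.

[1] `<path>` regular polygon, #0000ff→score S382 F2334: (63.875,149.578) → (81.905,142.996) → (81.218,123.815) → (62.763,118.542) → (52.044,134.464) → (63.875,149.578) (closed)

[2] `<circle>` circle, #ff00ff→cut S732 F1250: (165.622,115.486) → (152.514,138.190) → (126.298,138.190) → (113.190,115.486) → (126.298,92.782) → (152.514,92.782) → (165.622,115.486) (closed)

[3] `<polygon>` regular polygon, #ff00ff→cut S732 F1250: (135.189,25.374) → (132.740,49.199) → (154.641,58.890) → (170.626,41.055) → (158.604,20.342) → (135.189,25.374) (closed)

G21
G90
G0 X63.875 Y149.578
M3 S382
G1 X81.905 Y142.996 F2334
G1 X81.218 Y123.815
G1 X62.763 Y118.542
G1 X52.044 Y134.464
G1 X63.875 Y149.578
M5
G0 X165.622 Y115.486
M3 S732
G1 X152.514 Y138.190 F1250
G1 X126.298 Y138.190
G1 X113.190 Y115.486
G1 X126.298 Y92.782
G1 X152.514 Y92.782
G1 X165.622 Y115.486
M5
G0 X135.189 Y25.374
M3 S732
G1 X132.740 Y49.199 F1250
G1 X154.641 Y58.890
G1 X170.626 Y41.055
G1 X158.604 Y20.342
G1 X135.189 Y25.374
M5
G0 X0.000 Y0.000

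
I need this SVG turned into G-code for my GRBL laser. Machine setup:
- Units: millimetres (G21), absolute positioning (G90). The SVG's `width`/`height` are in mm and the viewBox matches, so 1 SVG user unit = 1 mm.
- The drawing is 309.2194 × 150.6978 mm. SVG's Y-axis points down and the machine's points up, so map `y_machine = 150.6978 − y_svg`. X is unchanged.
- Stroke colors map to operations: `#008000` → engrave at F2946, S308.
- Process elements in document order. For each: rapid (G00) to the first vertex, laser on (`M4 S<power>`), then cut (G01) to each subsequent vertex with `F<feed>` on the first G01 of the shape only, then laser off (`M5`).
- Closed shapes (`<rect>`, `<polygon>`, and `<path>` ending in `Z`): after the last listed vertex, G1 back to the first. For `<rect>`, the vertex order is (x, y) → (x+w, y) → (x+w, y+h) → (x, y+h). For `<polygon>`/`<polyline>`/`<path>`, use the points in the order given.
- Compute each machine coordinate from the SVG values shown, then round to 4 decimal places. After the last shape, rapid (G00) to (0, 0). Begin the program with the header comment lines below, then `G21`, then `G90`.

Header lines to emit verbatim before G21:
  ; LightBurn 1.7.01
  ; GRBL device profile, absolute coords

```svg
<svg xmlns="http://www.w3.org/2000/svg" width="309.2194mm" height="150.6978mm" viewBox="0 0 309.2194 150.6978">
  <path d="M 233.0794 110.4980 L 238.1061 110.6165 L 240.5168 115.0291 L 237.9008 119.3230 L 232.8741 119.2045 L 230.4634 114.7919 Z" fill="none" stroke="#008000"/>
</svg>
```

; LightBurn 1.7.01
; GRBL device profile, absolute coords
G21
G90
G00 X233.0794 Y40.1998
M4 S308
G01 X238.1061 Y40.0813 F2946
G01 X240.5168 Y35.6687
G01 X237.9008 Y31.3748
G01 X232.8741 Y31.4933
G01 X230.4634 Y35.9059
G01 X233.0794 Y40.1998
M5
G00 X0.0000 Y0.0000

viewBox `0 0 309.2194 150.6978` with mm width/height → 1 unit = 1 mm. Flip: y_m = 150.6978 − y_svg.

**Shape 1** — `<path>` regular polygon, stroke `#008000` → engrave (S308, F2946). Machine vertices: (233.0794,40.1998) → (238.1061,40.0813) → (240.5168,35.6687) → (237.9008,31.3748) → (232.8741,31.4933) → (230.4634,35.9059) → (233.0794,40.1998). Closed: final G1 returns to the first vertex.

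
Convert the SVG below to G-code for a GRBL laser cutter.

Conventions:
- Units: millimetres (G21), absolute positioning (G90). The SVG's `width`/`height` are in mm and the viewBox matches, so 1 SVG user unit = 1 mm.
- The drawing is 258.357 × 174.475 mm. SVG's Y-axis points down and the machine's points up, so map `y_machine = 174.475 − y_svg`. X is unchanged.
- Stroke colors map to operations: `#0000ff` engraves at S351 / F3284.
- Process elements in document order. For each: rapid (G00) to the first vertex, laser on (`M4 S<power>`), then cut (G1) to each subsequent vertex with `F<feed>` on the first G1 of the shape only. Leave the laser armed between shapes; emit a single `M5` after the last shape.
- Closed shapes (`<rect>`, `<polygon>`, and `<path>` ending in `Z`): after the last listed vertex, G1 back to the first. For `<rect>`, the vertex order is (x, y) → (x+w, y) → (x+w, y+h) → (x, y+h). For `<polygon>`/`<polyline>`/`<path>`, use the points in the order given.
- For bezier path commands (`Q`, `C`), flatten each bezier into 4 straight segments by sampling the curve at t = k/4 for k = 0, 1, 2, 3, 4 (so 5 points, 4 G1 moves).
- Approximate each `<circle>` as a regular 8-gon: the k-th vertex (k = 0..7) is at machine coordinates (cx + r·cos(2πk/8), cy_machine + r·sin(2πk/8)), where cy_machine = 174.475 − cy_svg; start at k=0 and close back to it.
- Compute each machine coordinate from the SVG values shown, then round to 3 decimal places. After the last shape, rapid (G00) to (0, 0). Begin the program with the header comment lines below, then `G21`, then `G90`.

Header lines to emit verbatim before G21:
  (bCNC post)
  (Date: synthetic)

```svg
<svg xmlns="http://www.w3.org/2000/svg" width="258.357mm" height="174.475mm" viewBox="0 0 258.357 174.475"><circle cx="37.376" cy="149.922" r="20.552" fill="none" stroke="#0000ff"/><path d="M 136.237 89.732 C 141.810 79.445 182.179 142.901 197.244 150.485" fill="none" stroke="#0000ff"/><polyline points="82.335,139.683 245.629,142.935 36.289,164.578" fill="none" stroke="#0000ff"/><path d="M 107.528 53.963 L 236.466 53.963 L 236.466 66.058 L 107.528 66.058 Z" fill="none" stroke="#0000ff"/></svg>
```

(bCNC post)
(Date: synthetic)
G21
G90
G00 X57.928 Y24.553
M4 S351
G1 X51.908 Y39.085 F3284
G1 X37.376 Y45.105
G1 X22.844 Y39.085
G1 X16.824 Y24.553
G1 X22.844 Y10.021
G1 X37.376 Y4.001
G1 X51.908 Y10.021
G1 X57.928 Y24.553
G00 X136.237 Y84.743
M4 S351
G1 X146.002 Y80.657 F3284
G1 X163.181 Y61.068
G1 X182.140 Y38.129
G1 X197.244 Y23.990
G00 X82.335 Y34.792
M4 S351
G1 X245.629 Y31.540 F3284
G1 X36.289 Y9.897
G00 X107.528 Y120.512
M4 S351
G1 X236.466 Y120.512 F3284
G1 X236.466 Y108.417
G1 X107.528 Y108.417
G1 X107.528 Y120.512
M5
G00 X0.000 Y0.000

viewBox `0 0 258.357 174.475` with mm width/height → 1 unit = 1 mm. Flip: y_m = 174.475 − y_svg.

**Shape 1** — `<circle>` circle, stroke `#0000ff` → engrave (S351, F3284). Machine vertices: (57.928,24.553) → (51.908,39.085) → (37.376,45.105) → (22.844,39.085) → (16.824,24.553) → (22.844,10.021) → (37.376,4.001) → (51.908,10.021) → (57.928,24.553). Closed: final G1 returns to the first vertex.

**Shape 2** — `<path>` cubic bezier, stroke `#0000ff` → engrave (S351, F3284). Control points (SVG): P0=(136.237,89.732), P1=(141.810,79.445), P2=(182.179,142.901), P3=(197.244,150.485); sampled at t=k/4. Machine vertices: (136.237,84.743) → (146.002,80.657) → (163.181,61.068) → (182.140,38.129) → (197.244,23.990). Open path.

**Shape 3** — `<polyline>` open polyline, stroke `#0000ff` → engrave (S351, F3284). Machine vertices: (82.335,34.792) → (245.629,31.540) → (36.289,9.897). Open path.

**Shape 4** — `<path>` rectangle, stroke `#0000ff` → engrave (S351, F3284). Machine vertices: (107.528,120.512) → (236.466,120.512) → (236.466,108.417) → (107.528,108.417) → (107.528,120.512). Closed: final G1 returns to the first vertex.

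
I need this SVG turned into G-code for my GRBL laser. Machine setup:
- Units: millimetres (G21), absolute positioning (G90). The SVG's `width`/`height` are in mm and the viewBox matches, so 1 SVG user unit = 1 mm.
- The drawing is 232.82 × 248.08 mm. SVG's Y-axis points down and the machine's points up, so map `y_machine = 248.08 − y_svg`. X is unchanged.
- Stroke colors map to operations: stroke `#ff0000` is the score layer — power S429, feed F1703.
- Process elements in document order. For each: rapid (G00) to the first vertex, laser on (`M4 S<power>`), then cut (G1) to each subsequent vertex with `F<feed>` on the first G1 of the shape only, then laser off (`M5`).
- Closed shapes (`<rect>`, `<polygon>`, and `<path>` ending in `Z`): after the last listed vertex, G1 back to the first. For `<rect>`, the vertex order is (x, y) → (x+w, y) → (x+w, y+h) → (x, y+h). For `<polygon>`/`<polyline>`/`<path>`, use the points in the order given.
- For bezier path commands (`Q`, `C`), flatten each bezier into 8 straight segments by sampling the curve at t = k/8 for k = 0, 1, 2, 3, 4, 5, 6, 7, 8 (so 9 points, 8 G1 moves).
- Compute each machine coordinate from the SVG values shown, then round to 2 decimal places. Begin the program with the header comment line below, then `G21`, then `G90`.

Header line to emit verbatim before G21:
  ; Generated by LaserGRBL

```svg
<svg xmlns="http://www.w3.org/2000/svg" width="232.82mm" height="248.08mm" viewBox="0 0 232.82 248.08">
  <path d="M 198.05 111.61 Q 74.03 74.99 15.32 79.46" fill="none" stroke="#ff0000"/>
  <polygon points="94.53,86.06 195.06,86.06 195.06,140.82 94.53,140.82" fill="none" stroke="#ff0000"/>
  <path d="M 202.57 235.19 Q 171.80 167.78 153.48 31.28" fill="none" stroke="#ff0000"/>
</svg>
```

; Generated by LaserGRBL
G21
G90
G00 X198.05 Y136.47
M4 S429
G1 X168.07 Y144.98 F1703
G1 X140.12 Y152.21
G1 X114.22 Y158.16
G1 X90.36 Y162.82
G1 X68.54 Y166.19
G1 X48.76 Y168.29
G1 X31.02 Y169.10
G1 X15.32 Y168.62
M5
G00 X94.53 Y162.02
M4 S429
G1 X195.06 Y162.02 F1703
G1 X195.06 Y107.26
G1 X94.53 Y107.26
G1 X94.53 Y162.02
M5
G00 X202.57 Y12.89
M4 S429
G1 X195.07 Y30.82 F1703
G1 X187.96 Y50.91
G1 X181.24 Y73.16
G1 X174.91 Y97.57
G1 X168.97 Y124.14
G1 X163.42 Y152.87
G1 X158.25 Y183.75
G1 X153.48 Y216.80
M5

viewBox `0 0 232.82 248.08` with mm width/height → 1 unit = 1 mm. Flip: y_m = 248.08 − y_svg.

**Shape 1** — `<path>` quadratic bezier, stroke `#ff0000` → score (S429, F1703). Control points (SVG): P0=(198.05,111.61), P1=(74.03,74.99), P2=(15.32,79.46); sampled at t=k/8. Machine vertices: (198.05,136.47) → (168.07,144.98) → (140.12,152.21) → (114.22,158.16) → (90.36,162.82) → (68.54,166.19) → (48.76,168.29) → (31.02,169.10) → (15.32,168.62). Open path.

**Shape 2** — `<polygon>` rectangle, stroke `#ff0000` → score (S429, F1703). Machine vertices: (94.53,162.02) → (195.06,162.02) → (195.06,107.26) → (94.53,107.26) → (94.53,162.02). Closed: final G1 returns to the first vertex.

**Shape 3** — `<path>` quadratic bezier, stroke `#ff0000` → score (S429, F1703). Control points (SVG): P0=(202.57,235.19), P1=(171.80,167.78), P2=(153.48,31.28); sampled at t=k/8. Machine vertices: (202.57,12.89) → (195.07,30.82) → (187.96,50.91) → (181.24,73.16) → (174.91,97.57) → (168.97,124.14) → (163.42,152.87) → (158.25,183.75) → (153.48,216.80). Open path.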